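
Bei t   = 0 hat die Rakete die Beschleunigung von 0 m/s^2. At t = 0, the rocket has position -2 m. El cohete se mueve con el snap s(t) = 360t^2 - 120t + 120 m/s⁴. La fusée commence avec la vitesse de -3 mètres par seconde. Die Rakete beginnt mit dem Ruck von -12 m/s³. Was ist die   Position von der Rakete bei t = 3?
Um dies zu lösen, müssen wir 4 Stammfunktionen unserer Gleichung für den Snap s(t) = 360·t^2 - 120·t + 120 finden. Mit ∫s(t)dt und Anwendung von j(0) = -12, finden wir j(t) = 120·t^3 - 60·t^2 + 120·t - 12. Durch Integration von dem Ruck und Verwendung der Anfangsbedingung a(0) = 0, erhalten wir a(t) = 2·t·(15·t^3 - 10·t^2 + 30·t - 6). Die Stammfunktion von der Beschleunigung ist die Geschwindigkeit. Mit v(0) = -3 erhalten wir v(t) = 6·t^5 - 5·t^4 + 20·t^3 - 6·t^2 - 3. Mit ∫v(t)dt und Anwendung von x(0) = -2, finden wir x(t) = t^6 - t^5 + 5·t^4 - 2·t^3 - 3·t - 2. Wir haben die Position x(t) = t^6 - t^5 + 5·t^4 - 2·t^3 - 3·t - 2. Durch Einsetzen von t = 3: x(3) = 826.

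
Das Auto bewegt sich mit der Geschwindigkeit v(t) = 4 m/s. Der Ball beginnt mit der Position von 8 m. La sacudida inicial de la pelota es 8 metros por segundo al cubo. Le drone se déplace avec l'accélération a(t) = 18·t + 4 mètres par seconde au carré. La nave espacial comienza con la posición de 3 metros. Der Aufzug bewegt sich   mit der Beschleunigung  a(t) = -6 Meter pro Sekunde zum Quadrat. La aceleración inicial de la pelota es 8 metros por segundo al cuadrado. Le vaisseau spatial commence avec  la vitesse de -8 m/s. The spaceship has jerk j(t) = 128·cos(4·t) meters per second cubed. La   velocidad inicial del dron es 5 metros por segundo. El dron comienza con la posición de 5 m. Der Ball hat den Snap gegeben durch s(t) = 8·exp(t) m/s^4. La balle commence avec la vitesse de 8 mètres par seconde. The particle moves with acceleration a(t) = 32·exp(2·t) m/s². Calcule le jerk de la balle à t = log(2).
Nous devons trouver la primitive de notre équation du snap s(t) = 8·exp(t) 1 fois. En prenant ∫s(t)dt et en appliquant j(0) = 8, nous trouvons j(t) = 8·exp(t). En utilisant j(t) = 8·exp(t) et en substituant t = log(2), nous trouvons j = 16.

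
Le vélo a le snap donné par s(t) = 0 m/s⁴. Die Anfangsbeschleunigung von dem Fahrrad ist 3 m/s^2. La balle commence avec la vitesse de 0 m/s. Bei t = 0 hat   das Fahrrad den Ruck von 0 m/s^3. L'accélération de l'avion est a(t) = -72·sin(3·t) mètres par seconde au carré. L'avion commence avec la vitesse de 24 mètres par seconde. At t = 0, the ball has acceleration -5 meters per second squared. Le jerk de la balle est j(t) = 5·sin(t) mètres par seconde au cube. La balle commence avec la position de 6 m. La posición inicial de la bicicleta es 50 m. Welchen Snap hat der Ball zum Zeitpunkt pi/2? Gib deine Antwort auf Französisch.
En partant du jerk j(t) = 5·sin(t), nous prenons 1 dérivée. La dérivée du jerk donne le snap: s(t) = 5·cos(t). En utilisant s(t) = 5·cos(t) et en substituant t = pi/2, nous trouvons s = 0.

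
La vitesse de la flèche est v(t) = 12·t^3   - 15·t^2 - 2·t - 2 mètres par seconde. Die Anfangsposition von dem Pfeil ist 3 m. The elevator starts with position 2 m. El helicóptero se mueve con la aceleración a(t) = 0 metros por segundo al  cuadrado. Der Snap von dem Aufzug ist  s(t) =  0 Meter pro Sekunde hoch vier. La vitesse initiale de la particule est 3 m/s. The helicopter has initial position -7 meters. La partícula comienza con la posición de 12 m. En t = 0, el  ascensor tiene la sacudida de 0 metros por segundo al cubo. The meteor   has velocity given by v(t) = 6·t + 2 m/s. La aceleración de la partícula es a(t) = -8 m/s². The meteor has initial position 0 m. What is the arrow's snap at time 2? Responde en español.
Para resolver esto, necesitamos tomar 3 derivadas de nuestra ecuación de la velocidad v(t) = 12·t^3 - 15·t^2 - 2·t - 2. Tomando d/dt de v(t), encontramos a(t) = 36·t^2 - 30·t - 2. Derivando la aceleración, obtenemos la sacudida: j(t) = 72·t - 30. Tomando d/dt de j(t), encontramos s(t) = 72. Usando s(t) = 72 y sustituyendo t = 2, encontramos s = 72.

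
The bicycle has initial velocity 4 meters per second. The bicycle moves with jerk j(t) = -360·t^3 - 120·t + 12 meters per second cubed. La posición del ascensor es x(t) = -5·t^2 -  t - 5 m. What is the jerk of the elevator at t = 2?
Starting from position x(t) = -5·t^2 - t - 5, we take 3 derivatives. The derivative of position gives velocity: v(t) = -10·t - 1. Differentiating velocity, we get acceleration: a(t) = -10. The derivative of acceleration gives jerk: j(t) = 0. We have jerk j(t) = 0. Substituting t = 2: j(2) = 0.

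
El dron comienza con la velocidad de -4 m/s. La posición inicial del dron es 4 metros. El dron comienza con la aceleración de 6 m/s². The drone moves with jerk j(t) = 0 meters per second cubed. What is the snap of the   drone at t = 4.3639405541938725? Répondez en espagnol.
Para resolver esto, necesitamos tomar 1 derivada de nuestra ecuación de la sacudida j(t) = 0. Tomando d/dt de j(t), encontramos s(t) = 0. De la ecuación del snap s(t) = 0, sustituimos t = 4.3639405541938725 para obtener s = 0.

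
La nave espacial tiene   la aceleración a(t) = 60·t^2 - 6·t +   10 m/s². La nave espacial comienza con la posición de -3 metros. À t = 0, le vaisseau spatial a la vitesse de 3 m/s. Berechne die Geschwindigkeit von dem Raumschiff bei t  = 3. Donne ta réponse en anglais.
Starting from acceleration a(t) = 60·t^2 - 6·t + 10, we take 1 integral. The integral of acceleration, with v(0) = 3, gives velocity: v(t) = 20·t^3 - 3·t^2 + 10·t + 3. From the given velocity equation v(t) = 20·t^3 - 3·t^2 + 10·t + 3, we substitute t = 3 to get v = 546.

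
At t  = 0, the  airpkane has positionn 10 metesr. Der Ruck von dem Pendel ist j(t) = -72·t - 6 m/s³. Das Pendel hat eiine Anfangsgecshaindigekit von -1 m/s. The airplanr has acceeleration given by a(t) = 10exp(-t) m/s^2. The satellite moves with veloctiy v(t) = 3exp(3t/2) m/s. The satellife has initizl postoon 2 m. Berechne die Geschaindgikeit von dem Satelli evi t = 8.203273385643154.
Mit v(t) = 3·exp(3·t/2) und Einsetzen von t = 8.203273385643154, finden wir v = 662332.097597327.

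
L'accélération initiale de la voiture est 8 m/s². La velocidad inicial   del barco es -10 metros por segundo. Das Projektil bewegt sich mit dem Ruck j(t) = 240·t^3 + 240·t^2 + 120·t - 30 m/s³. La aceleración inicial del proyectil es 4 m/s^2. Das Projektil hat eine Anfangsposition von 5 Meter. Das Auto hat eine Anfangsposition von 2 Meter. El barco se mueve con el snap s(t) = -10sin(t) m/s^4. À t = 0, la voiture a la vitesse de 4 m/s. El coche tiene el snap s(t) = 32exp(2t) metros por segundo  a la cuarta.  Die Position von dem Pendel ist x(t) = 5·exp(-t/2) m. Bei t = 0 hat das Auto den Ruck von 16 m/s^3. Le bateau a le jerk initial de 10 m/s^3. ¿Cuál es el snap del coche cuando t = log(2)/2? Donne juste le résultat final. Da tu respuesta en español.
El snap en t = log(2)/2 es s = 64.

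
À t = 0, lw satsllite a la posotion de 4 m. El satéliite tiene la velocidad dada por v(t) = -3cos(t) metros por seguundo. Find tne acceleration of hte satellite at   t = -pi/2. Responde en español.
Para resolver esto, necesitamos tomar 1 derivada de nuestra ecuación de la velocidad v(t) = -3·cos(t). Derivando la velocidad, obtenemos la aceleración: a(t) = 3·sin(t). De la ecuación de la aceleración a(t) = 3·sin(t), sustituimos t = -pi/2 para obtener a = -3.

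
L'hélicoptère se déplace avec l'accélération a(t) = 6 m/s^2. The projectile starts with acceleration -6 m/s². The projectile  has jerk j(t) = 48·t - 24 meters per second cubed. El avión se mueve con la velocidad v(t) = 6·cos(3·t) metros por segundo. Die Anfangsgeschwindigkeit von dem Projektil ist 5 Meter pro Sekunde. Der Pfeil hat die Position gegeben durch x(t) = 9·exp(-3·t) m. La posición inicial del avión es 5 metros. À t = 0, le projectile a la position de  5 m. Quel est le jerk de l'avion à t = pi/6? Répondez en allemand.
Um dies zu lösen, müssen wir 2 Ableitungen unserer Gleichung für die Geschwindigkeit v(t) = 6·cos(3·t) nehmen. Mit d/dt von v(t) finden wir a(t) = -18·sin(3·t). Durch Ableiten von der Beschleunigung erhalten wir den Ruck: j(t) = -54·cos(3·t). Wir haben den Ruck j(t) = -54·cos(3·t). Durch Einsetzen von t = pi/6: j(pi/6) = 0.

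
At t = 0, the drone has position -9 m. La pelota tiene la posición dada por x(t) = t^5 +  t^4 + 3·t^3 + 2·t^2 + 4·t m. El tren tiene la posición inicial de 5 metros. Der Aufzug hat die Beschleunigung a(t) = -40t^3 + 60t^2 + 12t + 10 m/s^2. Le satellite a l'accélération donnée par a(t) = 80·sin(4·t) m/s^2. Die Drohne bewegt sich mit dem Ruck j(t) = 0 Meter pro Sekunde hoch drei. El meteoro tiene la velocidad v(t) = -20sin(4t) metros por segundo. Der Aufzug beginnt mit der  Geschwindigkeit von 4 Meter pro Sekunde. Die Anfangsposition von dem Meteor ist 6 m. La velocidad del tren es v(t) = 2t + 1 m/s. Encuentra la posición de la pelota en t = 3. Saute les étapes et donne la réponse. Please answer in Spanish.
x(3) = 435.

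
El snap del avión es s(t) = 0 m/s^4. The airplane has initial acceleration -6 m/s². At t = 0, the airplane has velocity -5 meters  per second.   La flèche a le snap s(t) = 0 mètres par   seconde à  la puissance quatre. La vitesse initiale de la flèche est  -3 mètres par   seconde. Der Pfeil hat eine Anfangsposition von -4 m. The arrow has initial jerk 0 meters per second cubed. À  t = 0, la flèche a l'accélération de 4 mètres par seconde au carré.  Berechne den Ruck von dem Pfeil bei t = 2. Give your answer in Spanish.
Para resolver esto, necesitamos tomar 1 antiderivada de nuestra ecuación del snap s(t) = 0. Integrando el snap y usando la condición inicial j(0) = 0, obtenemos j(t) = 0. Tenemos la sacudida j(t) = 0. Sustituyendo t = 2: j(2) = 0.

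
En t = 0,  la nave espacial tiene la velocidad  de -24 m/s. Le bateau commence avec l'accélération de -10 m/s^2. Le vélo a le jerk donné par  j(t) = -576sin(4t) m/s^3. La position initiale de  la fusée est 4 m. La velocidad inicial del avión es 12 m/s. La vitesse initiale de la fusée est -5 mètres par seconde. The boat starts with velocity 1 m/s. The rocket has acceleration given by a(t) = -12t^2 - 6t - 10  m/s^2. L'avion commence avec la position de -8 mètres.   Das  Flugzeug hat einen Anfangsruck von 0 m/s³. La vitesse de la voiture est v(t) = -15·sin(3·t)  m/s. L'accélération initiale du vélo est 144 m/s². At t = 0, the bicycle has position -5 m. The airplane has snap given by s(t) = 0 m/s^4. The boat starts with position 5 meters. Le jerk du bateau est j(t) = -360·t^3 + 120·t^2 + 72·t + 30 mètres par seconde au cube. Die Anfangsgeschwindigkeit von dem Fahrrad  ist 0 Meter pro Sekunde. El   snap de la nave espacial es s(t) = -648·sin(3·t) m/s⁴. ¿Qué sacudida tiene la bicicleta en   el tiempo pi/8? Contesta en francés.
En utilisant j(t) = -576·sin(4·t) et en substituant t = pi/8, nous trouvons j = -576.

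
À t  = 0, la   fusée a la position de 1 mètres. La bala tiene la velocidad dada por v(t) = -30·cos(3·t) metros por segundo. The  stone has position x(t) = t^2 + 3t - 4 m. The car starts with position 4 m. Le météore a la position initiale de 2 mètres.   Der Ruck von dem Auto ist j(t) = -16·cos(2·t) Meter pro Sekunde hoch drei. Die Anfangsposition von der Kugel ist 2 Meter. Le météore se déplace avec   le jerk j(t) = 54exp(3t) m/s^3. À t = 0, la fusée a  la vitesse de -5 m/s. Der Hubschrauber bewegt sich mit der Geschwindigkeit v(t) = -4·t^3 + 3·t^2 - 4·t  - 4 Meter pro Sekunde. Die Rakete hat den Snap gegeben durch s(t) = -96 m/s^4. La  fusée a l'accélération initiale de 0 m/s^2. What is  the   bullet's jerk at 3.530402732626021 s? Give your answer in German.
Um dies zu lösen, müssen wir 2 Ableitungen unserer Gleichung für die Geschwindigkeit v(t) = -30·cos(3·t) nehmen. Die Ableitung von der Geschwindigkeit ergibt die Beschleunigung: a(t) = 90·sin(3·t). Die Ableitung von der Beschleunigung ergibt den Ruck: j(t) = 270·cos(3·t). Mit j(t) = 270·cos(3·t) und Einsetzen von t = 3.530402732626021, finden wir j = -106.227734243611.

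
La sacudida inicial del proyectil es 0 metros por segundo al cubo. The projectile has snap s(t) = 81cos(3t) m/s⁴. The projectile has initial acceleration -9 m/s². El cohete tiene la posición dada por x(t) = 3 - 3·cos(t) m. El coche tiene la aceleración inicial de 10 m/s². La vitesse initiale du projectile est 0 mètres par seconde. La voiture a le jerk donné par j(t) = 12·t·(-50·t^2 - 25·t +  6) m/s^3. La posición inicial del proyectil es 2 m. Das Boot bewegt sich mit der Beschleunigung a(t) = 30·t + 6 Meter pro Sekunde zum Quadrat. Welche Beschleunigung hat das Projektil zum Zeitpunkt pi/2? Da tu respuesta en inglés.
To solve this, we need to take 2 antiderivatives of our snap equation s(t) = 81·cos(3·t). The antiderivative of snap, with j(0) = 0, gives jerk: j(t) = 27·sin(3·t). The integral of jerk is acceleration. Using a(0) = -9, we get a(t) = -9·cos(3·t). From the given acceleration equation a(t) = -9·cos(3·t), we substitute t = pi/2 to get a = 0.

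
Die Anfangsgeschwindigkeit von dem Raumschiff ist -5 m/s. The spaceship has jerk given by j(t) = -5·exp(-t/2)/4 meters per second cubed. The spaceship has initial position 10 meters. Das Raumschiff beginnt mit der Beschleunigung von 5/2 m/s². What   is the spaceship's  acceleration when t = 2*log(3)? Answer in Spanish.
Para resolver esto, necesitamos tomar 1 antiderivada de nuestra ecuación de la sacudida j(t) = -5·exp(-t/2)/4. La antiderivada de la sacudida es la aceleración. Usando a(0) = 5/2, obtenemos a(t) = 5·exp(-t/2)/2. Tenemos la aceleración a(t) = 5·exp(-t/2)/2. Sustituyendo t = 2*log(3): a(2*log(3)) = 5/6.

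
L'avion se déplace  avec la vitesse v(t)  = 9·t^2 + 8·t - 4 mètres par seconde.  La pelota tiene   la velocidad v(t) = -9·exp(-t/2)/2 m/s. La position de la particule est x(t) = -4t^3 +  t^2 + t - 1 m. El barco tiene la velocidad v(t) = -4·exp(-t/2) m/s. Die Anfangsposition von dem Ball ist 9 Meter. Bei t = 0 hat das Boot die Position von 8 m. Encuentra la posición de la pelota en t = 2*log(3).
Partiendo de la velocidad v(t) = -9·exp(-t/2)/2, tomamos 1 antiderivada. Tomando ∫v(t)dt y aplicando x(0) = 9, encontramos x(t) = 9·exp(-t/2). Tenemos la posición x(t) = 9·exp(-t/2). Sustituyendo t = 2*log(3): x(2*log(3)) = 3.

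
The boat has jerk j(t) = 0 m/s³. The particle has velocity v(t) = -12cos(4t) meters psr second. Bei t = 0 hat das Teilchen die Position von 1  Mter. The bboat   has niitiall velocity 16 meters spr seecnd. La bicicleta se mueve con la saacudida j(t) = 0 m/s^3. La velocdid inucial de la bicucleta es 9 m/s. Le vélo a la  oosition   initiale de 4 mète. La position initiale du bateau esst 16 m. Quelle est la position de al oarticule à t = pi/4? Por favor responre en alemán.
Wir müssen unsere Gleichung für die Geschwindigkeit v(t) = -12·cos(4·t) 1-mal integrieren. Durch Integration von der Geschwindigkeit und Verwendung der Anfangsbedingung x(0) = 1, erhalten wir x(t) = 1 - 3·sin(4·t). Wir haben die Position x(t) = 1 - 3·sin(4·t). Durch Einsetzen von t = pi/4: x(pi/4) = 1.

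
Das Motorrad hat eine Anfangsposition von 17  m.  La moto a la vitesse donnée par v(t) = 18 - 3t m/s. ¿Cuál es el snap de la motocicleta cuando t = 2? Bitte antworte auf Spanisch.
Partiendo de la velocidad v(t) = 18 - 3·t, tomamos 3 derivadas. La derivada de la velocidad da la aceleración: a(t) = -3. Tomando d/dt de a(t), encontramos j(t) = 0. La derivada de la sacudida da el snap: s(t) = 0. Usando s(t) = 0 y sustituyendo t = 2, encontramos s = 0.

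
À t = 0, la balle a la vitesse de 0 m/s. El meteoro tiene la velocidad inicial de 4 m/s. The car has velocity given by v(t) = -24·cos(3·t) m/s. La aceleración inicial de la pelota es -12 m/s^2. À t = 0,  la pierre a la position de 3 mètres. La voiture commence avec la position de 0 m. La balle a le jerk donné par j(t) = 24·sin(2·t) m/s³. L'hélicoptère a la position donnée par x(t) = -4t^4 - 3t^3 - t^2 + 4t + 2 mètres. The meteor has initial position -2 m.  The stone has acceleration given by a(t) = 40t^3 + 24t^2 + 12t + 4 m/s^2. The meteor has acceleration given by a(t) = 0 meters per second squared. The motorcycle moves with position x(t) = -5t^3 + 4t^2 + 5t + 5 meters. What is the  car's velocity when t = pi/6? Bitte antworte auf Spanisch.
Usando v(t) = -24·cos(3·t) y sustituyendo t = pi/6, encontramos v = 0.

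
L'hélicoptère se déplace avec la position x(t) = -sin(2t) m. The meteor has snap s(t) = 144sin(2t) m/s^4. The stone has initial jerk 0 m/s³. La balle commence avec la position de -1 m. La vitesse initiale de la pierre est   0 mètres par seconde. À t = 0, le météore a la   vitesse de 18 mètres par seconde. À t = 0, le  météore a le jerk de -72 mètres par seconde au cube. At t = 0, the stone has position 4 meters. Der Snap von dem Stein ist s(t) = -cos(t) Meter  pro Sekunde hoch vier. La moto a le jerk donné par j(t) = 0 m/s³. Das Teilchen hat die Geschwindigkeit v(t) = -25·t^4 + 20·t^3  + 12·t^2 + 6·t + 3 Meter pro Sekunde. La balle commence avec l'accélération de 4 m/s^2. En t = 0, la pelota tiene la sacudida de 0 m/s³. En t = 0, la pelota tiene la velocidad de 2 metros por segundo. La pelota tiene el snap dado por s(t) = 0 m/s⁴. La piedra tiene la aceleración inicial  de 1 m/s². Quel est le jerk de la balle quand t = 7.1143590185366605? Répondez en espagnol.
Debemos encontrar la integral de nuestra ecuación del snap s(t) = 0 1 vez. Integrando el snap y usando la condición inicial j(0) = 0, obtenemos j(t) = 0. Usando j(t) = 0 y sustituyendo t = 7.1143590185366605, encontramos j = 0.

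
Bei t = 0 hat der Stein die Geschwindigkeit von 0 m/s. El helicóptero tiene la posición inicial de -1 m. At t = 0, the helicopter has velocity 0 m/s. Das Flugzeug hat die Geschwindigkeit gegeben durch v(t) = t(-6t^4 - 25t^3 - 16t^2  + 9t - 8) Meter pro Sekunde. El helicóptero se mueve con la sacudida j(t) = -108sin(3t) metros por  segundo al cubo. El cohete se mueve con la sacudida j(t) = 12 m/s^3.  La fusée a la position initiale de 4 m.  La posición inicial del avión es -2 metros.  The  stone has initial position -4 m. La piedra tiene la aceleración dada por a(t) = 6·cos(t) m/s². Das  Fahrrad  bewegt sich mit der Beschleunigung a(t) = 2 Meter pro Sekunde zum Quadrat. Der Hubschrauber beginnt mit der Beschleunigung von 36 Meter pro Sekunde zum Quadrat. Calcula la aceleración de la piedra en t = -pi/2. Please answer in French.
En utilisant a(t) = 6·cos(t) et en substituant t = -pi/2, nous trouvons a = 0.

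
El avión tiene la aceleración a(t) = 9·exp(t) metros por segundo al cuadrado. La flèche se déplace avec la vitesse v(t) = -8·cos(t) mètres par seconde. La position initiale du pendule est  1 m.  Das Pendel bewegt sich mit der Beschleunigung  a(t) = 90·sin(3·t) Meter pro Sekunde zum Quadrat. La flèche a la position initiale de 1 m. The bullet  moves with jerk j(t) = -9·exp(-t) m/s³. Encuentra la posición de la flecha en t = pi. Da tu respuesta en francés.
En partant de la vitesse v(t) = -8·cos(t), nous prenons 1 intégrale. La primitive de la vitesse, avec x(0) = 1, donne la position: x(t) = 1 - 8·sin(t). De l'équation de la position x(t) = 1 - 8·sin(t), nous substituons t = pi pour obtenir x = 1.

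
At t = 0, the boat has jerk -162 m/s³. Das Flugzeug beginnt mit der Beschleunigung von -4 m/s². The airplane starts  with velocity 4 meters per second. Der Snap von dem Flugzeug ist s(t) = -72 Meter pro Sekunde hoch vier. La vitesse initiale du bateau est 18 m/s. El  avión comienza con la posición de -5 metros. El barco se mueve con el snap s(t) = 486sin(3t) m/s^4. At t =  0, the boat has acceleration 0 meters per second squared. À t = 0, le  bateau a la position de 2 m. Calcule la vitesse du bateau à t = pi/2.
En partant du snap s(t) = 486·sin(3·t), nous prenons 3 primitives. En intégrant le snap et en utilisant la condition initiale j(0) = -162, nous obtenons j(t) = -162·cos(3·t). En intégrant le jerk et en utilisant la condition initiale a(0) = 0, nous obtenons a(t) = -54·sin(3·t). L'intégrale de l'accélération est la vitesse. En utilisant v(0) = 18, nous obtenons v(t) = 18·cos(3·t). Nous avons la vitesse v(t) = 18·cos(3·t). En substituant t = pi/2: v(pi/2) = 0.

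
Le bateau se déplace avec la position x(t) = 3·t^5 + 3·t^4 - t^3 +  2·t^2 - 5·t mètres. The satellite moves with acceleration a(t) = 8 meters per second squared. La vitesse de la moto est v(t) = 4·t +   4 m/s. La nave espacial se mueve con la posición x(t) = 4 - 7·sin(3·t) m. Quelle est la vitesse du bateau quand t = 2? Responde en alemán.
Um dies zu lösen, müssen wir 1 Ableitung unserer Gleichung für die Position x(t) = 3·t^5 + 3·t^4 - t^3 + 2·t^2 - 5·t nehmen. Die Ableitung von der Position ergibt die Geschwindigkeit: v(t) = 15·t^4 + 12·t^3 - 3·t^2 + 4·t - 5. Aus der Gleichung für die Geschwindigkeit v(t) = 15·t^4 + 12·t^3 - 3·t^2 + 4·t - 5, setzen wir t = 2 ein und erhalten v = 327.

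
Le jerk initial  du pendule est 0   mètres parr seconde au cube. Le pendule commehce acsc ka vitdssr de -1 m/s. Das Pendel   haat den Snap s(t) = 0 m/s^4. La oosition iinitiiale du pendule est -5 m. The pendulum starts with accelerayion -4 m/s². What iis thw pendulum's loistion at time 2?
Starting from snap s(t) = 0, we take 4 integrals. Integrating snap and using the initial condition j(0) = 0, we get j(t) = 0. The integral of jerk is acceleration. Using a(0) = -4, we get a(t) = -4. Finding the antiderivative of a(t) and using v(0) = -1: v(t) = -4·t - 1. The antiderivative of velocity is position. Using x(0) = -5, we get x(t) = -2·t^2 - t - 5. From the given position equation x(t) = -2·t^2 - t - 5, we substitute t = 2 to get x = -15.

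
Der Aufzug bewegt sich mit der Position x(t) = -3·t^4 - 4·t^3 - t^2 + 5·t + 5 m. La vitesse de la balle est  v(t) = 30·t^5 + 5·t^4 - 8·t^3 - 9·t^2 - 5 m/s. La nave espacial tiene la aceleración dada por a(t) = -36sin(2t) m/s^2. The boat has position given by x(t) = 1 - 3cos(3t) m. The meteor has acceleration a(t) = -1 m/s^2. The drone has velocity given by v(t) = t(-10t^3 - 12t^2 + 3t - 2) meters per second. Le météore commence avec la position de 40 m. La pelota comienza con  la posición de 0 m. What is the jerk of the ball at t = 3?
Starting from velocity v(t) = 30·t^5 + 5·t^4 - 8·t^3 - 9·t^2 - 5, we take 2 derivatives. Taking d/dt of v(t), we find a(t) = 150·t^4 + 20·t^3 - 24·t^2 - 18·t. Differentiating acceleration, we get jerk: j(t) = 600·t^3 + 60·t^2 - 48·t - 18. We have jerk j(t) = 600·t^3 + 60·t^2 - 48·t - 18. Substituting t = 3: j(3) = 16578.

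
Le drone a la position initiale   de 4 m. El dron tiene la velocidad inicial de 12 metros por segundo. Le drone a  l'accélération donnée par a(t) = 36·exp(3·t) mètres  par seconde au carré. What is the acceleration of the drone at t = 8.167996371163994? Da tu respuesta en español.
Usando a(t) = 36·exp(3·t) y sustituyendo t = 8.167996371163994, encontramos a = 1578518795317.14.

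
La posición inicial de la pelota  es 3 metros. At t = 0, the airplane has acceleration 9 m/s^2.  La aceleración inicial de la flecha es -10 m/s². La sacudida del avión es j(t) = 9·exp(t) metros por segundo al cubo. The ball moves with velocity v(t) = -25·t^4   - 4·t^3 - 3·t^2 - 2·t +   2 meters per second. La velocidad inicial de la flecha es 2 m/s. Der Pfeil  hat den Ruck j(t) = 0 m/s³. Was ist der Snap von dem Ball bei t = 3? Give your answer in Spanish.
Para resolver esto, necesitamos tomar 3 derivadas de nuestra ecuación de la velocidad v(t) = -25·t^4 - 4·t^3 - 3·t^2 - 2·t + 2. Tomando d/dt de v(t), encontramos a(t) = -100·t^3 - 12·t^2 - 6·t - 2. Derivando la aceleración, obtenemos la sacudida: j(t) = -300·t^2 - 24·t - 6. Tomando d/dt de j(t), encontramos s(t) = -600·t - 24. Usando s(t) = -600·t - 24 y sustituyendo t = 3, encontramos s = -1824.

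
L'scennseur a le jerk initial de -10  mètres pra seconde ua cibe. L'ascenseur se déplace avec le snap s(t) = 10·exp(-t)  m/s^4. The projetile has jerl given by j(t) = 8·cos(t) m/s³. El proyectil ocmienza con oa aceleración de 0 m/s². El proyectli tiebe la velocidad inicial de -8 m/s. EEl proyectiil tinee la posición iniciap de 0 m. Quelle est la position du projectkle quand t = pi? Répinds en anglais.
We must find the integral of our jerk equation j(t) = 8·cos(t) 3 times. Integrating jerk and using the initial condition a(0) = 0, we get a(t) = 8·sin(t). The integral of acceleration is velocity. Using v(0) = -8, we get v(t) = -8·cos(t). Finding the integral of v(t) and using x(0) = 0: x(t) = -8·sin(t). We have position x(t) = -8·sin(t). Substituting t = pi: x(pi) = 0.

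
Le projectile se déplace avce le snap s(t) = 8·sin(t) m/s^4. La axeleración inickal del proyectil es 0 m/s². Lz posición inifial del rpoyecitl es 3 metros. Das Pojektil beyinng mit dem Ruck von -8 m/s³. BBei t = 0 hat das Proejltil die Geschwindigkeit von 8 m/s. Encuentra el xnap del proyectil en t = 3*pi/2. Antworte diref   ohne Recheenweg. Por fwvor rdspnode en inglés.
s(3*pi/2) = -8.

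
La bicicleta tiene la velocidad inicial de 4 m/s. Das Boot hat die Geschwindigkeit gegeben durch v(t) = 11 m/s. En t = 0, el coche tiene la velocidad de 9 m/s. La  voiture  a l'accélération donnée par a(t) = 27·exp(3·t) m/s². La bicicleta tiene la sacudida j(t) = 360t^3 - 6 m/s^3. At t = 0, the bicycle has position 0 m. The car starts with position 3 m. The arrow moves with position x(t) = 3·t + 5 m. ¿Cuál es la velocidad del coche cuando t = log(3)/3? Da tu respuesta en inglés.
Starting from acceleration a(t) = 27·exp(3·t), we take 1 antiderivative. Integrating acceleration and using the initial condition v(0) = 9, we get v(t) = 9·exp(3·t). Using v(t) = 9·exp(3·t) and substituting t = log(3)/3, we find v = 27.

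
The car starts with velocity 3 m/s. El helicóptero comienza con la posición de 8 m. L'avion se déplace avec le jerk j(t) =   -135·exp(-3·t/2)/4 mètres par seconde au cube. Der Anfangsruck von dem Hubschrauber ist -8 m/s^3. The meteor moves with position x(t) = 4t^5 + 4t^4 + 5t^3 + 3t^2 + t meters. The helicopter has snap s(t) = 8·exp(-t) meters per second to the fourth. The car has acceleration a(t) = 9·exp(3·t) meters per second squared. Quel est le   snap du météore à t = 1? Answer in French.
Pour résoudre ceci, nous devons prendre 4 dérivées de notre équation de la position x(t) = 4·t^5 + 4·t^4 + 5·t^3 + 3·t^2 + t. En dérivant la position, nous obtenons la vitesse: v(t) = 20·t^4 + 16·t^3 + 15·t^2 + 6·t + 1. En prenant d/dt de v(t), nous trouvons a(t) = 80·t^3 + 48·t^2 + 30·t + 6. En prenant d/dt de a(t), nous trouvons j(t) = 240·t^2 + 96·t + 30. En prenant d/dt de j(t), nous trouvons s(t) = 480·t + 96. De l'équation du snap s(t) = 480·t + 96, nous substituons t = 1 pour obtenir s = 576.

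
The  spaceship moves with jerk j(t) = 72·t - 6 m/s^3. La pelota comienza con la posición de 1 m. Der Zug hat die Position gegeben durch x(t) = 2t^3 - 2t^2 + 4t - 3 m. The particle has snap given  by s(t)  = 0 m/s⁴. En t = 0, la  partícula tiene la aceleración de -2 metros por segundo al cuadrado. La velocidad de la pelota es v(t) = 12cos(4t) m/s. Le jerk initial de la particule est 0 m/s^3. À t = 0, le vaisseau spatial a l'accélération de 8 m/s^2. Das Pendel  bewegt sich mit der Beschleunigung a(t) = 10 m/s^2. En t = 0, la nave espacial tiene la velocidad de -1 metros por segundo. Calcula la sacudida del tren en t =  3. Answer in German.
Wir müssen unsere Gleichung für die Position x(t) = 2·t^3 - 2·t^2 + 4·t - 3 3-mal ableiten. Die Ableitung von der Position ergibt die Geschwindigkeit: v(t) = 6·t^2 - 4·t + 4. Mit d/dt von v(t) finden wir a(t) = 12·t - 4. Die Ableitung von der Beschleunigung ergibt den Ruck: j(t) = 12. Mit j(t) = 12 und Einsetzen von t = 3, finden wir j = 12.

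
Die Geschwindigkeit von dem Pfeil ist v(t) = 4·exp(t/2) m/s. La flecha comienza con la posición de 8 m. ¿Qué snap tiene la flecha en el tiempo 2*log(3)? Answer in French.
Nous devons dériver notre équation de la vitesse v(t) = 4·exp(t/2) 3 fois. En dérivant la vitesse, nous obtenons l'accélération: a(t) = 2·exp(t/2). La dérivée de l'accélération donne le jerk: j(t) = exp(t/2). En dérivant le jerk, nous obtenons le snap: s(t) = exp(t/2)/2. En utilisant s(t) = exp(t/2)/2 et en substituant t = 2*log(3), nous trouvons s = 3/2.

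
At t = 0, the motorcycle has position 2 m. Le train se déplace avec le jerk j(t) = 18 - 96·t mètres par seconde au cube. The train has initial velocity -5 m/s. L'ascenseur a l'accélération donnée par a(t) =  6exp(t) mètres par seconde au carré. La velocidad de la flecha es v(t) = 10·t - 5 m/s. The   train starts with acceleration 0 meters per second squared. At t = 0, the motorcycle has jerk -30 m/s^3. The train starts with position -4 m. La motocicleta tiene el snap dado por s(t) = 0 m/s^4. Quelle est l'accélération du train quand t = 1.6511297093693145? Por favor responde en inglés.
Starting from jerk j(t) = 18 - 96·t, we take 1 antiderivative. Finding the antiderivative of j(t) and using a(0) = 0: a(t) = 6·t·(3 - 8·t). We have acceleration a(t) = 6·t·(3 - 8·t). Substituting t = 1.6511297093693145: a(1.6511297093693145) = -101.138672455128.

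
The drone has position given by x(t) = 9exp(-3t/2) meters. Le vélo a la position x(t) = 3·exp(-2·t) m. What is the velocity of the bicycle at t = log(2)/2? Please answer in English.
To solve this, we need to take 1 derivative of our position equation x(t) = 3·exp(-2·t). Taking d/dt of x(t), we find v(t) = -6·exp(-2·t). From the given velocity equation v(t) = -6·exp(-2·t), we substitute t = log(2)/2 to get v = -3.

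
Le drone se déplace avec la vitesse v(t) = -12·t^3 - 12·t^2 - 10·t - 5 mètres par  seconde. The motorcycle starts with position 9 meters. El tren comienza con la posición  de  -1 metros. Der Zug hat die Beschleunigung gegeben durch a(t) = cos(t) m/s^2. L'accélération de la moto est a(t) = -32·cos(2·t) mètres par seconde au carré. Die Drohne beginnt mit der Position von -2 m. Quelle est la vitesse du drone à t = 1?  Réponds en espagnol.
De la ecuación de la velocidad v(t) = -12·t^3 - 12·t^2 - 10·t - 5, sustituimos t = 1 para obtener v = -39.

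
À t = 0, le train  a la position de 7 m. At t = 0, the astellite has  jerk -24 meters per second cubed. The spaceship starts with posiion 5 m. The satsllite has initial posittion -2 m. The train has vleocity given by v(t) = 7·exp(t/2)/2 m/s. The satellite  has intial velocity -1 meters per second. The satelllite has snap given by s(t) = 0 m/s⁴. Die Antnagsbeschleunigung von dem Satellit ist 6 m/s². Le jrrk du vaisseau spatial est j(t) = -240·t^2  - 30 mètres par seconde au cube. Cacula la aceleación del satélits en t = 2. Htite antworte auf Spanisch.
Partiendo del snap s(t) = 0, tomamos 2 integrales. Tomando ∫s(t)dt y aplicando j(0) = -24, encontramos j(t) = -24. La antiderivada de la sacudida, con a(0) = 6, da la aceleración: a(t) = 6 - 24·t. Tenemos la aceleración a(t) = 6 - 24·t. Sustituyendo t = 2: a(2) = -42.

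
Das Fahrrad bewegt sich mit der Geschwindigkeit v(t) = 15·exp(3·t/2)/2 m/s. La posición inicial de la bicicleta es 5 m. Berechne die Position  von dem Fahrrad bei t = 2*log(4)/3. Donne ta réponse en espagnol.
Necesitamos integrar nuestra ecuación de la velocidad v(t) = 15·exp(3·t/2)/2 1 vez. La antiderivada de la velocidad es la posición. Usando x(0) = 5, obtenemos x(t) = 5·exp(3·t/2). Tenemos la posición x(t) = 5·exp(3·t/2). Sustituyendo t = 2*log(4)/3: x(2*log(4)/3) = 20.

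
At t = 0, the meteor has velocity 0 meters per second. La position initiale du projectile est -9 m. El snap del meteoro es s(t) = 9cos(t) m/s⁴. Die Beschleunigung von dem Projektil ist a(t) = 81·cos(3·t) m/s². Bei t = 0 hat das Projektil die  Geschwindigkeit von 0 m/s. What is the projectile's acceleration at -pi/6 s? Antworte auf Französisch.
De l'équation de l'accélération a(t) = 81·cos(3·t), nous substituons t = -pi/6 pour obtenir a = 0.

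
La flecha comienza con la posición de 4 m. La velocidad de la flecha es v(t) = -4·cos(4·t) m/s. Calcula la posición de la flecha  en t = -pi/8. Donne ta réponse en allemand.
Ausgehend von der Geschwindigkeit v(t) = -4·cos(4·t), nehmen wir 1 Stammfunktion. Das Integral von der Geschwindigkeit ist die Position. Mit x(0) = 4 erhalten wir x(t) = 4 - sin(4·t). Wir haben die Position x(t) = 4 - sin(4·t). Durch Einsetzen von t = -pi/8: x(-pi/8) = 5.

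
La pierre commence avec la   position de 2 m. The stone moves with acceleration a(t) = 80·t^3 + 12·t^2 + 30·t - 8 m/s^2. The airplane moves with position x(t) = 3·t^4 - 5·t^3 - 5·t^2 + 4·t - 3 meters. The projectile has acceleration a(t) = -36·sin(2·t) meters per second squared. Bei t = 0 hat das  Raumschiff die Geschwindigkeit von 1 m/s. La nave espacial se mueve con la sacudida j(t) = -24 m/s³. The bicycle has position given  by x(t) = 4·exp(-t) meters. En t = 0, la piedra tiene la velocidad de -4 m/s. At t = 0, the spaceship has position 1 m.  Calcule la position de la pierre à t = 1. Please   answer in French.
En partant de l'accélération a(t) = 80·t^3 + 12·t^2 + 30·t - 8, nous prenons 2 primitives. En intégrant l'accélération et en utilisant la condition initiale v(0) = -4, nous obtenons v(t) = 20·t^4 + 4·t^3 + 15·t^2 - 8·t - 4. En prenant ∫v(t)dt et en appliquant x(0) = 2, nous trouvons x(t) = 4·t^5 + t^4 + 5·t^3 - 4·t^2 - 4·t + 2. De l'équation de la position x(t) = 4·t^5 + t^4 + 5·t^3 - 4·t^2 - 4·t + 2, nous substituons t = 1 pour obtenir x = 4.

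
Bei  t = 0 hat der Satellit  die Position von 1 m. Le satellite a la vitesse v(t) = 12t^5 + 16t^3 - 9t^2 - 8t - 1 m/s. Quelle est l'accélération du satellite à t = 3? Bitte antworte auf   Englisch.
We must differentiate our velocity equation v(t) = 12·t^5 + 16·t^3 - 9·t^2 - 8·t - 1 1 time. Differentiating velocity, we get acceleration: a(t) = 60·t^4 + 48·t^2 - 18·t - 8. Using a(t) = 60·t^4 + 48·t^2 - 18·t - 8 and substituting t = 3, we find a = 5230.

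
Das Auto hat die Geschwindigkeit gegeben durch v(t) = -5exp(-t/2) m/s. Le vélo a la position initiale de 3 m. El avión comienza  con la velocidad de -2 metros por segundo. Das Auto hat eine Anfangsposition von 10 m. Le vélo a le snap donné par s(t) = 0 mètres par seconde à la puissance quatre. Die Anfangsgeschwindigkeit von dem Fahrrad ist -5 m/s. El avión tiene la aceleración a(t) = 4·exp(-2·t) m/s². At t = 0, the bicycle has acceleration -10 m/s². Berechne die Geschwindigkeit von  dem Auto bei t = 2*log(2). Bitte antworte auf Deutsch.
Wir haben die Geschwindigkeit v(t) = -5·exp(-t/2). Durch Einsetzen von t = 2*log(2): v(2*log(2)) = -5/2.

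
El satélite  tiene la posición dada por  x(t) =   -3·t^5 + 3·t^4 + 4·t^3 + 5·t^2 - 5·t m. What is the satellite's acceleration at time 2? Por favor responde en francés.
Nous devons dériver notre équation de la position x(t) = -3·t^5 + 3·t^4 + 4·t^3 + 5·t^2 - 5·t 2 fois. La dérivée de la position donne la vitesse: v(t) = -15·t^4 + 12·t^3 + 12·t^2 + 10·t - 5. En prenant d/dt de v(t), nous trouvons a(t) = -60·t^3 + 36·t^2 + 24·t + 10. De l'équation de l'accélération a(t) = -60·t^3 + 36·t^2 + 24·t + 10, nous substituons t = 2 pour obtenir a = -278.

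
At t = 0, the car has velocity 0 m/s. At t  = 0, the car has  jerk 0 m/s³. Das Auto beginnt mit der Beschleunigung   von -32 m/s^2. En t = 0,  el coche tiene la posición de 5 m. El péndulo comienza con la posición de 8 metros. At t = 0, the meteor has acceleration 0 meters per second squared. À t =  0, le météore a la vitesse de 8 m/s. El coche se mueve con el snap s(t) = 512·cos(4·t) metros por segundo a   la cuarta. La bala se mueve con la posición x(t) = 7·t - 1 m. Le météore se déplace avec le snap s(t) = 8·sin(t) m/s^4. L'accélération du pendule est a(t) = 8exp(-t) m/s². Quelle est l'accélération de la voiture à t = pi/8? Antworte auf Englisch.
To solve this, we need to take 2 integrals of our snap equation s(t) = 512·cos(4·t). The antiderivative of snap, with j(0) = 0, gives jerk: j(t) = 128·sin(4·t). The integral of jerk is acceleration. Using a(0) = -32, we get a(t) = -32·cos(4·t). We have acceleration a(t) = -32·cos(4·t). Substituting t = pi/8: a(pi/8) = 0.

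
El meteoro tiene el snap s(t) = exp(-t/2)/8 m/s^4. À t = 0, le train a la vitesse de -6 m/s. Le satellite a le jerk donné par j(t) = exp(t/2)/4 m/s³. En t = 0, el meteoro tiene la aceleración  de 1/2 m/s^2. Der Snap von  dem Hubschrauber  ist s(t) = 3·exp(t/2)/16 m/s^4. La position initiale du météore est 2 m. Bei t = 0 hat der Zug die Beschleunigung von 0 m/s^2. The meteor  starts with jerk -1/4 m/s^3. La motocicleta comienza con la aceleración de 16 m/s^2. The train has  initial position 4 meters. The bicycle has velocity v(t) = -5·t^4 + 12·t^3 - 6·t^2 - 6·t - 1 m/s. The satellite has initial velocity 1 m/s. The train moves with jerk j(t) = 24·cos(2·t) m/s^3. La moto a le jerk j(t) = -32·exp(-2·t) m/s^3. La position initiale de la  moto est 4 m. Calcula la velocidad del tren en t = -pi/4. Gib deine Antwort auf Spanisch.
Partiendo de la sacudida j(t) = 24·cos(2·t), tomamos 2 integrales. Tomando ∫j(t)dt y aplicando a(0) = 0, encontramos a(t) = 12·sin(2·t). La antiderivada de la aceleración, con v(0) = -6, da la velocidad: v(t) = -6·cos(2·t). De la ecuación de la velocidad v(t) = -6·cos(2·t), sustituimos t = -pi/4 para obtener v = 0.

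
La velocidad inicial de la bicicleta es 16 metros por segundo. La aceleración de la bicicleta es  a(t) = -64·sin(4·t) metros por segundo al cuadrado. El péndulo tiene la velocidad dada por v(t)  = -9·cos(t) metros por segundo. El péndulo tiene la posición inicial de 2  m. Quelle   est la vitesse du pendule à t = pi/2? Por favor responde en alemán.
Mit v(t) = -9·cos(t) und Einsetzen von t = pi/2, finden wir v = 0.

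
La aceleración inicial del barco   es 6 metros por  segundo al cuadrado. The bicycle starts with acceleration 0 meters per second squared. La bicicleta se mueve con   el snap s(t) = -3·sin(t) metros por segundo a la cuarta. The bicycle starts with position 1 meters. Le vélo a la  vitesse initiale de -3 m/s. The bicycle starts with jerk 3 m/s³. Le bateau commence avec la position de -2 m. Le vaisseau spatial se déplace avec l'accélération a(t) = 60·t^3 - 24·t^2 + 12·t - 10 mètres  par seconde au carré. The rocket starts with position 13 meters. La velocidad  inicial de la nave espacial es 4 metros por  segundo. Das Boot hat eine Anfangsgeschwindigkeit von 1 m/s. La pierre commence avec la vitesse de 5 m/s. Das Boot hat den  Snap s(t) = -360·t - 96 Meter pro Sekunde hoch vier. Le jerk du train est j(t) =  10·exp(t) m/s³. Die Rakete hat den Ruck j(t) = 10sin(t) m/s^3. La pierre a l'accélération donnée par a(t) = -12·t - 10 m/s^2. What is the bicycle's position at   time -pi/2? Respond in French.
En partant du snap s(t) = -3·sin(t), nous prenons 4 primitives. La primitive du snap, avec j(0) = 3, donne le jerk: j(t) = 3·cos(t). En intégrant le jerk et en utilisant la condition initiale a(0) = 0, nous obtenons a(t) = 3·sin(t). En intégrant l'accélération et en utilisant la condition initiale v(0) = -3, nous obtenons v(t) = -3·cos(t). La primitive de la vitesse, avec x(0) = 1, donne la position: x(t) = 1 - 3·sin(t). Nous avons la position x(t) = 1 - 3·sin(t). En substituant t = -pi/2: x(-pi/2) = 4.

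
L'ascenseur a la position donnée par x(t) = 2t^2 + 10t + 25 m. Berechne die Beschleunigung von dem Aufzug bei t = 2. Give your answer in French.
Nous devons dériver notre équation de la position x(t) = 2·t^2 + 10·t + 25 2 fois. La dérivée de la position donne la vitesse: v(t) = 4·t + 10. En dérivant la vitesse, nous obtenons l'accélération: a(t) = 4. Nous avons l'accélération a(t) = 4. En substituant t = 2: a(2) = 4.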